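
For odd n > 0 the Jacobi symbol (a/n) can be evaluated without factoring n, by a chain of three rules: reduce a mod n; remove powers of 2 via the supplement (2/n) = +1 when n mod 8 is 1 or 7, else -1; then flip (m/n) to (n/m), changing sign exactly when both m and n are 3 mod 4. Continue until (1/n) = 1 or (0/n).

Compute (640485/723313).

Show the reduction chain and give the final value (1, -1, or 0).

1

reciprocity: (640485/723313) = +1·(723313/640485) since 640485 mod 4 = 1, 723313 mod 4 = 1; sign now +1
(723313/640485) = (82828/640485)   [reduce mod 640485]
82828 = 2^2·20707; (2/640485) = -1 since 640485 mod 8 = 5, so (82828/640485) = (-1)^2·(20707/640485); sign now +1
reciprocity: (20707/640485) = +1·(640485/20707) since 20707 mod 4 = 3, 640485 mod 4 = 1; sign now +1
(640485/20707) = (19275/20707)   [reduce mod 20707]
reciprocity: (19275/20707) = -1·(20707/19275) since 19275 mod 4 = 3, 20707 mod 4 = 3; sign now -1
(20707/19275) = (1432/19275)   [reduce mod 19275]
1432 = 2^3·179; (2/19275) = -1 since 19275 mod 8 = 3, so (1432/19275) = (-1)^3·(179/19275); sign now +1
reciprocity: (179/19275) = -1·(19275/179) since 179 mod 4 = 3, 19275 mod 4 = 3; sign now -1
(19275/179) = (122/179)   [reduce mod 179]
122 = 2^1·61; (2/179) = -1 since 179 mod 8 = 3, so (122/179) = (-1)^1·(61/179); sign now +1
reciprocity: (61/179) = +1·(179/61) since 61 mod 4 = 1, 179 mod 4 = 3; sign now +1
(179/61) = (57/61)   [reduce mod 61]
reciprocity: (57/61) = +1·(61/57) since 57 mod 4 = 1, 61 mod 4 = 1; sign now +1
(61/57) = (4/57)   [reduce mod 57]
4 = 2^2·1; (2/57) = +1 since 57 mod 8 = 1, so (4/57) = (+1)^2·(1/57); sign now +1
(1/57) = 1; final value = sign = +1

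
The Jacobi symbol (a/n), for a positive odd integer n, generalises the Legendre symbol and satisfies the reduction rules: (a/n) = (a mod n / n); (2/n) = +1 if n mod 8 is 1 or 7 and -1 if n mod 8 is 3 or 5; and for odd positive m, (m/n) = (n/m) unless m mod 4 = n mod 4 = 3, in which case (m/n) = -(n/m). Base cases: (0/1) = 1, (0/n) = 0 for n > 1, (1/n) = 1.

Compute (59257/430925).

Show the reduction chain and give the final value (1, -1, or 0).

0

flip (59257/430925) -> (430925/59257): both odd, 59257 mod 4 = 1, 430925 mod 4 = 1, so the flip contributes +1; sign now +1
(430925/59257): 430925 mod 59257 = 16126, so (430925/59257) = (16126/59257)
factor out 2^1: 16126 = 2^1·8063; with 59257 mod 8 = 1, (2/59257) = +1; sign now +1; continue with (8063/59257)
flip (8063/59257) -> (59257/8063): both odd, 8063 mod 4 = 3, 59257 mod 4 = 1, so the flip contributes +1; sign now +1
(59257/8063): 59257 mod 8063 = 2816, so (59257/8063) = (2816/8063)
factor out 2^8: 2816 = 2^8·11; with 8063 mod 8 = 7, (2/8063) = +1; sign now +1; continue with (11/8063)
flip (11/8063) -> (8063/11): both odd, 11 mod 4 = 3, 8063 mod 4 = 3, so the flip contributes -1; sign now -1
(8063/11): 8063 mod 11 = 0, so (8063/11) = (0/11)
reached (0/11); gcd(a, n) > 1, so (0/11) = 0 and the symbol is 0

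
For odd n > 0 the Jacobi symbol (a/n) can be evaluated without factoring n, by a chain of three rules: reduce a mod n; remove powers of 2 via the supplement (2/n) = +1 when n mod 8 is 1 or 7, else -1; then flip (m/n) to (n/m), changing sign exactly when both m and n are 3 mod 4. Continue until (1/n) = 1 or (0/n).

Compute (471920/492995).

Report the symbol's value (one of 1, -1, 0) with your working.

471920 = 2^4·29495; (2/492995) = -1 since 492995 mod 8 = 3, so (471920/492995) = (-1)^4·(29495/492995); sign now +1
reciprocity: (29495/492995) = -1·(492995/29495) since 29495 mod 4 = 3, 492995 mod 4 = 3; sign now -1
(492995/29495) = (21075/29495)   [reduce mod 29495]
reciprocity: (21075/29495) = -1·(29495/21075) since 21075 mod 4 = 3, 29495 mod 4 = 3; sign now +1
(29495/21075) = (8420/21075)   [reduce mod 21075]
8420 = 2^2·2105; (2/21075) = -1 since 21075 mod 8 = 3, so (8420/21075) = (-1)^2·(2105/21075); sign now +1
reciprocity: (2105/21075) = +1·(21075/2105) since 2105 mod 4 = 1, 21075 mod 4 = 3; sign now +1
(21075/2105) = (25/2105)   [reduce mod 2105]
reciprocity: (25/2105) = +1·(2105/25) since 25 mod 4 = 1, 2105 mod 4 = 1; sign now +1
(2105/25) = (5/25)   [reduce mod 25]
reciprocity: (5/25) = +1·(25/5) since 5 mod 4 = 1, 25 mod 4 = 1; sign now +1
(25/5) = (0/5)   [reduce mod 5]
(0/5) = 0   [gcd(a, n) > 1]; final value = 0

0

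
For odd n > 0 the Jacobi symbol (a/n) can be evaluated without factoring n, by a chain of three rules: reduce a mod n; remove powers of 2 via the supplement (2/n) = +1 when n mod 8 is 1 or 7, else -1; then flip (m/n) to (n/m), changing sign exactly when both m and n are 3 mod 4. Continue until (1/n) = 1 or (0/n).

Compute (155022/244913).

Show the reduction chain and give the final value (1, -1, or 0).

-1

155022 = 2^1·77511; (2/244913) = +1 since 244913 mod 8 = 1, so (155022/244913) = (+1)^1·(77511/244913); sign now +1
reciprocity: (77511/244913) = +1·(244913/77511) since 77511 mod 4 = 3, 244913 mod 4 = 1; sign now +1
(244913/77511) = (12380/77511)   [reduce mod 77511]
12380 = 2^2·3095; (2/77511) = +1 since 77511 mod 8 = 7, so (12380/77511) = (+1)^2·(3095/77511); sign now +1
reciprocity: (3095/77511) = -1·(77511/3095) since 3095 mod 4 = 3, 77511 mod 4 = 3; sign now -1
(77511/3095) = (136/3095)   [reduce mod 3095]
136 = 2^3·17; (2/3095) = +1 since 3095 mod 8 = 7, so (136/3095) = (+1)^3·(17/3095); sign now -1
reciprocity: (17/3095) = +1·(3095/17) since 17 mod 4 = 1, 3095 mod 4 = 3; sign now -1
(3095/17) = (1/17)   [reduce mod 17]
(1/17) = 1; final value = sign = -1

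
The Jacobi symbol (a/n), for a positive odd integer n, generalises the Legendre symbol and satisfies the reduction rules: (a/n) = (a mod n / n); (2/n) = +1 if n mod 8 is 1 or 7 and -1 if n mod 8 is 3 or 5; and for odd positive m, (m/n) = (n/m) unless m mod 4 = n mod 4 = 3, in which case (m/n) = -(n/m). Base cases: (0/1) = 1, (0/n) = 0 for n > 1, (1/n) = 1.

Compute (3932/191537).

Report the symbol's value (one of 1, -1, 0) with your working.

-1

3932 = 2^2·983; (2/191537) = +1 since 191537 mod 8 = 1, so (3932/191537) = (+1)^2·(983/191537); sign now +1
reciprocity: (983/191537) = +1·(191537/983) since 983 mod 4 = 3, 191537 mod 4 = 1; sign now +1
(191537/983) = (835/983)   [reduce mod 983]
reciprocity: (835/983) = -1·(983/835) since 835 mod 4 = 3, 983 mod 4 = 3; sign now -1
(983/835) = (148/835)   [reduce mod 835]
148 = 2^2·37; (2/835) = -1 since 835 mod 8 = 3, so (148/835) = (-1)^2·(37/835); sign now -1
reciprocity: (37/835) = +1·(835/37) since 37 mod 4 = 1, 835 mod 4 = 3; sign now -1
(835/37) = (21/37)   [reduce mod 37]
reciprocity: (21/37) = +1·(37/21) since 21 mod 4 = 1, 37 mod 4 = 1; sign now -1
(37/21) = (16/21)   [reduce mod 21]
16 = 2^4·1; (2/21) = -1 since 21 mod 8 = 5, so (16/21) = (-1)^4·(1/21); sign now -1
(1/21) = 1; final value = sign = -1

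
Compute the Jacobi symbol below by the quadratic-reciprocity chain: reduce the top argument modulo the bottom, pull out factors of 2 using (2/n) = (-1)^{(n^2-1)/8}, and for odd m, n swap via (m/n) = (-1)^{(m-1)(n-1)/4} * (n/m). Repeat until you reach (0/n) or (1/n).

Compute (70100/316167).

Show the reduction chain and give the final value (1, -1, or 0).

factor out 2^2: 70100 = 2^2·17525; with 316167 mod 8 = 7, (2/316167) = +1; sign now +1; continue with (17525/316167)
flip (17525/316167) -> (316167/17525): both odd, 17525 mod 4 = 1, 316167 mod 4 = 3, so the flip contributes +1; sign now +1
(316167/17525): 316167 mod 17525 = 717, so (316167/17525) = (717/17525)
flip (717/17525) -> (17525/717): both odd, 717 mod 4 = 1, 17525 mod 4 = 1, so the flip contributes +1; sign now +1
(17525/717): 17525 mod 717 = 317, so (17525/717) = (317/717)
flip (317/717) -> (717/317): both odd, 317 mod 4 = 1, 717 mod 4 = 1, so the flip contributes +1; sign now +1
(717/317): 717 mod 317 = 83, so (717/317) = (83/317)
flip (83/317) -> (317/83): both odd, 83 mod 4 = 3, 317 mod 4 = 1, so the flip contributes +1; sign now +1
(317/83): 317 mod 83 = 68, so (317/83) = (68/83)
factor out 2^2: 68 = 2^2·17; with 83 mod 8 = 3, (2/83) = -1; sign now +1; continue with (17/83)
flip (17/83) -> (83/17): both odd, 17 mod 4 = 1, 83 mod 4 = 3, so the flip contributes +1; sign now +1
(83/17): 83 mod 17 = 15, so (83/17) = (15/17)
flip (15/17) -> (17/15): both odd, 15 mod 4 = 3, 17 mod 4 = 1, so the flip contributes +1; sign now +1
(17/15): 17 mod 15 = 2, so (17/15) = (2/15)
factor out 2^1: 2 = 2^1·1; with 15 mod 8 = 7, (2/15) = +1; sign now +1; continue with (1/15)
reached (1/15) = 1, so the symbol is +1

1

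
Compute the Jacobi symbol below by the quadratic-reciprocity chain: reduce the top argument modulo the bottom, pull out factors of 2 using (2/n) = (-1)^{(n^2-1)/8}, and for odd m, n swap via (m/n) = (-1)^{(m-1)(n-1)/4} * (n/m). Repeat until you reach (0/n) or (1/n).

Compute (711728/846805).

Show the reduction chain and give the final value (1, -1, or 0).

1

711728 = 2^4·44483; (2/846805) = -1 since 846805 mod 8 = 5, so (711728/846805) = (-1)^4·(44483/846805); sign now +1
reciprocity: (44483/846805) = +1·(846805/44483) since 44483 mod 4 = 3, 846805 mod 4 = 1; sign now +1
(846805/44483) = (1628/44483)   [reduce mod 44483]
1628 = 2^2·407; (2/44483) = -1 since 44483 mod 8 = 3, so (1628/44483) = (-1)^2·(407/44483); sign now +1
reciprocity: (407/44483) = -1·(44483/407) since 407 mod 4 = 3, 44483 mod 4 = 3; sign now -1
(44483/407) = (120/407)   [reduce mod 407]
120 = 2^3·15; (2/407) = +1 since 407 mod 8 = 7, so (120/407) = (+1)^3·(15/407); sign now -1
reciprocity: (15/407) = -1·(407/15) since 15 mod 4 = 3, 407 mod 4 = 3; sign now +1
(407/15) = (2/15)   [reduce mod 15]
2 = 2^1·1; (2/15) = +1 since 15 mod 8 = 7, so (2/15) = (+1)^1·(1/15); sign now +1
(1/15) = 1; final value = sign = +1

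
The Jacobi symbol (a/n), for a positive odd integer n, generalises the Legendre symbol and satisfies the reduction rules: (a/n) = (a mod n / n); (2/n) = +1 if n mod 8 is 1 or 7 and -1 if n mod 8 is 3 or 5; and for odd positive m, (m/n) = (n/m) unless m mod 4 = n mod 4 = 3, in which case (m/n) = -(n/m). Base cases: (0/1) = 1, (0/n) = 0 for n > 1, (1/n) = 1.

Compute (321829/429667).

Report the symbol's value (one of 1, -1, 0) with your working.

flip (321829/429667) -> (429667/321829): both odd, 321829 mod 4 = 1, 429667 mod 4 = 3, so the flip contributes +1; sign now +1
(429667/321829): 429667 mod 321829 = 107838, so (429667/321829) = (107838/321829)
factor out 2^1: 107838 = 2^1·53919; with 321829 mod 8 = 5, (2/321829) = -1; sign now -1; continue with (53919/321829)
flip (53919/321829) -> (321829/53919): both odd, 53919 mod 4 = 3, 321829 mod 4 = 1, so the flip contributes +1; sign now -1
(321829/53919): 321829 mod 53919 = 52234, so (321829/53919) = (52234/53919)
factor out 2^1: 52234 = 2^1·26117; with 53919 mod 8 = 7, (2/53919) = +1; sign now -1; continue with (26117/53919)
flip (26117/53919) -> (53919/26117): both odd, 26117 mod 4 = 1, 53919 mod 4 = 3, so the flip contributes +1; sign now -1
(53919/26117): 53919 mod 26117 = 1685, so (53919/26117) = (1685/26117)
flip (1685/26117) -> (26117/1685): both odd, 1685 mod 4 = 1, 26117 mod 4 = 1, so the flip contributes +1; sign now -1
(26117/1685): 26117 mod 1685 = 842, so (26117/1685) = (842/1685)
factor out 2^1: 842 = 2^1·421; with 1685 mod 8 = 5, (2/1685) = -1; sign now +1; continue with (421/1685)
flip (421/1685) -> (1685/421): both odd, 421 mod 4 = 1, 1685 mod 4 = 1, so the flip contributes +1; sign now +1
(1685/421): 1685 mod 421 = 1, so (1685/421) = (1/421)
reached (1/421) = 1, so the symbol is +1

1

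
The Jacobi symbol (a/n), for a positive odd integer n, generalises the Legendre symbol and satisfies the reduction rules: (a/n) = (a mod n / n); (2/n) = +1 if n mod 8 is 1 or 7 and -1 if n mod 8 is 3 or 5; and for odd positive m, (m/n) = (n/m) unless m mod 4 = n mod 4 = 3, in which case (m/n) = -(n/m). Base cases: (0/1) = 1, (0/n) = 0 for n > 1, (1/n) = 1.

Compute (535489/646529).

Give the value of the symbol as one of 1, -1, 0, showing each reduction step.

flip (535489/646529) -> (646529/535489): both odd, 535489 mod 4 = 1, 646529 mod 4 = 1, so the flip contributes +1; sign now +1
(646529/535489): 646529 mod 535489 = 111040, so (646529/535489) = (111040/535489)
factor out 2^6: 111040 = 2^6·1735; with 535489 mod 8 = 1, (2/535489) = +1; sign now +1; continue with (1735/535489)
flip (1735/535489) -> (535489/1735): both odd, 1735 mod 4 = 3, 535489 mod 4 = 1, so the flip contributes +1; sign now +1
(535489/1735): 535489 mod 1735 = 1109, so (535489/1735) = (1109/1735)
flip (1109/1735) -> (1735/1109): both odd, 1109 mod 4 = 1, 1735 mod 4 = 3, so the flip contributes +1; sign now +1
(1735/1109): 1735 mod 1109 = 626, so (1735/1109) = (626/1109)
factor out 2^1: 626 = 2^1·313; with 1109 mod 8 = 5, (2/1109) = -1; sign now -1; continue with (313/1109)
flip (313/1109) -> (1109/313): both odd, 313 mod 4 = 1, 1109 mod 4 = 1, so the flip contributes +1; sign now -1
(1109/313): 1109 mod 313 = 170, so (1109/313) = (170/313)
factor out 2^1: 170 = 2^1·85; with 313 mod 8 = 1, (2/313) = +1; sign now -1; continue with (85/313)
flip (85/313) -> (313/85): both odd, 85 mod 4 = 1, 313 mod 4 = 1, so the flip contributes +1; sign now -1
(313/85): 313 mod 85 = 58, so (313/85) = (58/85)
factor out 2^1: 58 = 2^1·29; with 85 mod 8 = 5, (2/85) = -1; sign now +1; continue with (29/85)
flip (29/85) -> (85/29): both odd, 29 mod 4 = 1, 85 mod 4 = 1, so the flip contributes +1; sign now +1
(85/29): 85 mod 29 = 27, so (85/29) = (27/29)
flip (27/29) -> (29/27): both odd, 27 mod 4 = 3, 29 mod 4 = 1, so the flip contributes +1; sign now +1
(29/27): 29 mod 27 = 2, so (29/27) = (2/27)
factor out 2^1: 2 = 2^1·1; with 27 mod 8 = 3, (2/27) = -1; sign now -1; continue with (1/27)
reached (1/27) = 1, so the symbol is -1

-1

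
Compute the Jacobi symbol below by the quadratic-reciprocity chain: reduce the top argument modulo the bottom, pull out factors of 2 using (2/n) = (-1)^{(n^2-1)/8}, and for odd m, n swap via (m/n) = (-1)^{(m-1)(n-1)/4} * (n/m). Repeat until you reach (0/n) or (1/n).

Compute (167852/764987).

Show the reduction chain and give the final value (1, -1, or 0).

factor out 2^2: 167852 = 2^2·41963; with 764987 mod 8 = 3, (2/764987) = -1; sign now +1; continue with (41963/764987)
flip (41963/764987) -> (764987/41963): both odd, 41963 mod 4 = 3, 764987 mod 4 = 3, so the flip contributes -1; sign now -1
(764987/41963): 764987 mod 41963 = 9653, so (764987/41963) = (9653/41963)
flip (9653/41963) -> (41963/9653): both odd, 9653 mod 4 = 1, 41963 mod 4 = 3, so the flip contributes +1; sign now -1
(41963/9653): 41963 mod 9653 = 3351, so (41963/9653) = (3351/9653)
flip (3351/9653) -> (9653/3351): both odd, 3351 mod 4 = 3, 9653 mod 4 = 1, so the flip contributes +1; sign now -1
(9653/3351): 9653 mod 3351 = 2951, so (9653/3351) = (2951/3351)
flip (2951/3351) -> (3351/2951): both odd, 2951 mod 4 = 3, 3351 mod 4 = 3, so the flip contributes -1; sign now +1
(3351/2951): 3351 mod 2951 = 400, so (3351/2951) = (400/2951)
factor out 2^4: 400 = 2^4·25; with 2951 mod 8 = 7, (2/2951) = +1; sign now +1; continue with (25/2951)
flip (25/2951) -> (2951/25): both odd, 25 mod 4 = 1, 2951 mod 4 = 3, so the flip contributes +1; sign now +1
(2951/25): 2951 mod 25 = 1, so (2951/25) = (1/25)
reached (1/25) = 1, so the symbol is +1

1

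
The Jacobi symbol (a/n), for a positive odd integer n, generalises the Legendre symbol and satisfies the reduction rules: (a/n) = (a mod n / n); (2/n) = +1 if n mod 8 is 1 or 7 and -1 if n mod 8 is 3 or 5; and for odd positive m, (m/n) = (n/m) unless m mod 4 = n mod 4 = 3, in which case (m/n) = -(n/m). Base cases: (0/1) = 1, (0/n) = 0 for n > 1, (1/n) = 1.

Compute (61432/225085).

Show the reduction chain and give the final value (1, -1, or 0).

61432 = 2^3·7679; (2/225085) = -1 since 225085 mod 8 = 5, so (61432/225085) = (-1)^3·(7679/225085); sign now -1
reciprocity: (7679/225085) = +1·(225085/7679) since 7679 mod 4 = 3, 225085 mod 4 = 1; sign now -1
(225085/7679) = (2394/7679)   [reduce mod 7679]
2394 = 2^1·1197; (2/7679) = +1 since 7679 mod 8 = 7, so (2394/7679) = (+1)^1·(1197/7679); sign now -1
reciprocity: (1197/7679) = +1·(7679/1197) since 1197 mod 4 = 1, 7679 mod 4 = 3; sign now -1
(7679/1197) = (497/1197)   [reduce mod 1197]
reciprocity: (497/1197) = +1·(1197/497) since 497 mod 4 = 1, 1197 mod 4 = 1; sign now -1
(1197/497) = (203/497)   [reduce mod 497]
reciprocity: (203/497) = +1·(497/203) since 203 mod 4 = 3, 497 mod 4 = 1; sign now -1
(497/203) = (91/203)   [reduce mod 203]
reciprocity: (91/203) = -1·(203/91) since 91 mod 4 = 3, 203 mod 4 = 3; sign now +1
(203/91) = (21/91)   [reduce mod 91]
reciprocity: (21/91) = +1·(91/21) since 21 mod 4 = 1, 91 mod 4 = 3; sign now +1
(91/21) = (7/21)   [reduce mod 21]
reciprocity: (7/21) = +1·(21/7) since 7 mod 4 = 3, 21 mod 4 = 1; sign now +1
(21/7) = (0/7)   [reduce mod 7]
(0/7) = 0   [gcd(a, n) > 1]; final value = 0

0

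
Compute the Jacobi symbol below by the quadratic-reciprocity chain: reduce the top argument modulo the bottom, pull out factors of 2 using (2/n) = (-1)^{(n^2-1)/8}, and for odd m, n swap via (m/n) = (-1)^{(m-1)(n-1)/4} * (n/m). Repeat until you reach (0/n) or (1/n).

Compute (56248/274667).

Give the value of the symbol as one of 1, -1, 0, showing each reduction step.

1

factor out 2^3: 56248 = 2^3·7031; with 274667 mod 8 = 3, (2/274667) = -1; sign now -1; continue with (7031/274667)
flip (7031/274667) -> (274667/7031): both odd, 7031 mod 4 = 3, 274667 mod 4 = 3, so the flip contributes -1; sign now +1
(274667/7031): 274667 mod 7031 = 458, so (274667/7031) = (458/7031)
factor out 2^1: 458 = 2^1·229; with 7031 mod 8 = 7, (2/7031) = +1; sign now +1; continue with (229/7031)
flip (229/7031) -> (7031/229): both odd, 229 mod 4 = 1, 7031 mod 4 = 3, so the flip contributes +1; sign now +1
(7031/229): 7031 mod 229 = 161, so (7031/229) = (161/229)
flip (161/229) -> (229/161): both odd, 161 mod 4 = 1, 229 mod 4 = 1, so the flip contributes +1; sign now +1
(229/161): 229 mod 161 = 68, so (229/161) = (68/161)
factor out 2^2: 68 = 2^2·17; with 161 mod 8 = 1, (2/161) = +1; sign now +1; continue with (17/161)
flip (17/161) -> (161/17): both odd, 17 mod 4 = 1, 161 mod 4 = 1, so the flip contributes +1; sign now +1
(161/17): 161 mod 17 = 8, so (161/17) = (8/17)
factor out 2^3: 8 = 2^3·1; with 17 mod 8 = 1, (2/17) = +1; sign now +1; continue with (1/17)
reached (1/17) = 1, so the symbol is +1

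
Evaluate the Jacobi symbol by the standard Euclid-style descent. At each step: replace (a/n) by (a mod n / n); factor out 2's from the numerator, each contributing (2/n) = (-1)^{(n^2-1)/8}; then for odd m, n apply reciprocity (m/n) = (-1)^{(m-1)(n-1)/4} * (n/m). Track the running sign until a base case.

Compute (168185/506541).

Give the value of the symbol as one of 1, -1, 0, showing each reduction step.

flip (168185/506541) -> (506541/168185): both odd, 168185 mod 4 = 1, 506541 mod 4 = 1, so the flip contributes +1; sign now +1
(506541/168185): 506541 mod 168185 = 1986, so (506541/168185) = (1986/168185)
factor out 2^1: 1986 = 2^1·993; with 168185 mod 8 = 1, (2/168185) = +1; sign now +1; continue with (993/168185)
flip (993/168185) -> (168185/993): both odd, 993 mod 4 = 1, 168185 mod 4 = 1, so the flip contributes +1; sign now +1
(168185/993): 168185 mod 993 = 368, so (168185/993) = (368/993)
factor out 2^4: 368 = 2^4·23; with 993 mod 8 = 1, (2/993) = +1; sign now +1; continue with (23/993)
flip (23/993) -> (993/23): both odd, 23 mod 4 = 3, 993 mod 4 = 1, so the flip contributes +1; sign now +1
(993/23): 993 mod 23 = 4, so (993/23) = (4/23)
factor out 2^2: 4 = 2^2·1; with 23 mod 8 = 7, (2/23) = +1; sign now +1; continue with (1/23)
reached (1/23) = 1, so the symbol is +1

1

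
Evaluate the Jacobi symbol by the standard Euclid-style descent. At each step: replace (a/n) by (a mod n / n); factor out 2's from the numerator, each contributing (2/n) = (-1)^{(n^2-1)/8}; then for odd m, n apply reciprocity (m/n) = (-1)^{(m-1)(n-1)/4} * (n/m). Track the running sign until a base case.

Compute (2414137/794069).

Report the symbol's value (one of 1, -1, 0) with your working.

1

(2414137/794069) = (31930/794069)   [reduce mod 794069]
31930 = 2^1·15965; (2/794069) = -1 since 794069 mod 8 = 5, so (31930/794069) = (-1)^1·(15965/794069); sign now -1
reciprocity: (15965/794069) = +1·(794069/15965) since 15965 mod 4 = 1, 794069 mod 4 = 1; sign now -1
(794069/15965) = (11784/15965)   [reduce mod 15965]
11784 = 2^3·1473; (2/15965) = -1 since 15965 mod 8 = 5, so (11784/15965) = (-1)^3·(1473/15965); sign now +1
reciprocity: (1473/15965) = +1·(15965/1473) since 1473 mod 4 = 1, 15965 mod 4 = 1; sign now +1
(15965/1473) = (1235/1473)   [reduce mod 1473]
reciprocity: (1235/1473) = +1·(1473/1235) since 1235 mod 4 = 3, 1473 mod 4 = 1; sign now +1
(1473/1235) = (238/1235)   [reduce mod 1235]
238 = 2^1·119; (2/1235) = -1 since 1235 mod 8 = 3, so (238/1235) = (-1)^1·(119/1235); sign now -1
reciprocity: (119/1235) = -1·(1235/119) since 119 mod 4 = 3, 1235 mod 4 = 3; sign now +1
(1235/119) = (45/119)   [reduce mod 119]
reciprocity: (45/119) = +1·(119/45) since 45 mod 4 = 1, 119 mod 4 = 3; sign now +1
(119/45) = (29/45)   [reduce mod 45]
reciprocity: (29/45) = +1·(45/29) since 29 mod 4 = 1, 45 mod 4 = 1; sign now +1
(45/29) = (16/29)   [reduce mod 29]
16 = 2^4·1; (2/29) = -1 since 29 mod 8 = 5, so (16/29) = (-1)^4·(1/29); sign now +1
(1/29) = 1; final value = sign = +1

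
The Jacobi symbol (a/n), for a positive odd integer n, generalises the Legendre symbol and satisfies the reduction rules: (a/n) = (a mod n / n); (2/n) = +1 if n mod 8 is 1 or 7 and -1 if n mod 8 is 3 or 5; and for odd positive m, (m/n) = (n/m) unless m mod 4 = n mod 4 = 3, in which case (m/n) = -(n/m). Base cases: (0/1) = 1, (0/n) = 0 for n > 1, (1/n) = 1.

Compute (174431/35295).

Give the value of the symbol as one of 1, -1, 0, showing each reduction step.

1

(174431/35295) = (33251/35295)   [reduce mod 35295]
reciprocity: (33251/35295) = -1·(35295/33251) since 33251 mod 4 = 3, 35295 mod 4 = 3; sign now -1
(35295/33251) = (2044/33251)   [reduce mod 33251]
2044 = 2^2·511; (2/33251) = -1 since 33251 mod 8 = 3, so (2044/33251) = (-1)^2·(511/33251); sign now -1
reciprocity: (511/33251) = -1·(33251/511) since 511 mod 4 = 3, 33251 mod 4 = 3; sign now +1
(33251/511) = (36/511)   [reduce mod 511]
36 = 2^2·9; (2/511) = +1 since 511 mod 8 = 7, so (36/511) = (+1)^2·(9/511); sign now +1
reciprocity: (9/511) = +1·(511/9) since 9 mod 4 = 1, 511 mod 4 = 3; sign now +1
(511/9) = (7/9)   [reduce mod 9]
reciprocity: (7/9) = +1·(9/7) since 7 mod 4 = 3, 9 mod 4 = 1; sign now +1
(9/7) = (2/7)   [reduce mod 7]
2 = 2^1·1; (2/7) = +1 since 7 mod 8 = 7, so (2/7) = (+1)^1·(1/7); sign now +1
(1/7) = 1; final value = sign = +1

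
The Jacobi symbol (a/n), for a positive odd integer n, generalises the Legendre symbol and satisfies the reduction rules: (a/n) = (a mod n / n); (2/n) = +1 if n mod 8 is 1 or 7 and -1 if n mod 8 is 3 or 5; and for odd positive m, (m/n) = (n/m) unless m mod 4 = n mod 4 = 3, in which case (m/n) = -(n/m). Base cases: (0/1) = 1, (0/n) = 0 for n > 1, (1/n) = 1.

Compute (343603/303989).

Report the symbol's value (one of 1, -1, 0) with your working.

(343603/303989): 343603 mod 303989 = 39614, so (343603/303989) = (39614/303989)
factor out 2^1: 39614 = 2^1·19807; with 303989 mod 8 = 5, (2/303989) = -1; sign now -1; continue with (19807/303989)
flip (19807/303989) -> (303989/19807): both odd, 19807 mod 4 = 3, 303989 mod 4 = 1, so the flip contributes +1; sign now -1
(303989/19807): 303989 mod 19807 = 6884, so (303989/19807) = (6884/19807)
factor out 2^2: 6884 = 2^2·1721; with 19807 mod 8 = 7, (2/19807) = +1; sign now -1; continue with (1721/19807)
flip (1721/19807) -> (19807/1721): both odd, 1721 mod 4 = 1, 19807 mod 4 = 3, so the flip contributes +1; sign now -1
(19807/1721): 19807 mod 1721 = 876, so (19807/1721) = (876/1721)
factor out 2^2: 876 = 2^2·219; with 1721 mod 8 = 1, (2/1721) = +1; sign now -1; continue with (219/1721)
flip (219/1721) -> (1721/219): both odd, 219 mod 4 = 3, 1721 mod 4 = 1, so the flip contributes +1; sign now -1
(1721/219): 1721 mod 219 = 188, so (1721/219) = (188/219)
factor out 2^2: 188 = 2^2·47; with 219 mod 8 = 3, (2/219) = -1; sign now -1; continue with (47/219)
flip (47/219) -> (219/47): both odd, 47 mod 4 = 3, 219 mod 4 = 3, so the flip contributes -1; sign now +1
(219/47): 219 mod 47 = 31, so (219/47) = (31/47)
flip (31/47) -> (47/31): both odd, 31 mod 4 = 3, 47 mod 4 = 3, so the flip contributes -1; sign now -1
(47/31): 47 mod 31 = 16, so (47/31) = (16/31)
factor out 2^4: 16 = 2^4·1; with 31 mod 8 = 7, (2/31) = +1; sign now -1; continue with (1/31)
reached (1/31) = 1, so the symbol is -1

-1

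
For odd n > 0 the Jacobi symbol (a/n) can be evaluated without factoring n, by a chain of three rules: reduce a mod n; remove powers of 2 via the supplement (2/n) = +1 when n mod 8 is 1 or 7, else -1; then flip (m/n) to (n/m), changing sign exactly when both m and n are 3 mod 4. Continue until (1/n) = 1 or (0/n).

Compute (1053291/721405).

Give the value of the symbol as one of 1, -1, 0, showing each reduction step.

(1053291/721405): 1053291 mod 721405 = 331886, so (1053291/721405) = (331886/721405)
factor out 2^1: 331886 = 2^1·165943; with 721405 mod 8 = 5, (2/721405) = -1; sign now -1; continue with (165943/721405)
flip (165943/721405) -> (721405/165943): both odd, 165943 mod 4 = 3, 721405 mod 4 = 1, so the flip contributes +1; sign now -1
(721405/165943): 721405 mod 165943 = 57633, so (721405/165943) = (57633/165943)
flip (57633/165943) -> (165943/57633): both odd, 57633 mod 4 = 1, 165943 mod 4 = 3, so the flip contributes +1; sign now -1
(165943/57633): 165943 mod 57633 = 50677, so (165943/57633) = (50677/57633)
flip (50677/57633) -> (57633/50677): both odd, 50677 mod 4 = 1, 57633 mod 4 = 1, so the flip contributes +1; sign now -1
(57633/50677): 57633 mod 50677 = 6956, so (57633/50677) = (6956/50677)
factor out 2^2: 6956 = 2^2·1739; with 50677 mod 8 = 5, (2/50677) = -1; sign now -1; continue with (1739/50677)
flip (1739/50677) -> (50677/1739): both odd, 1739 mod 4 = 3, 50677 mod 4 = 1, so the flip contributes +1; sign now -1
(50677/1739): 50677 mod 1739 = 246, so (50677/1739) = (246/1739)
factor out 2^1: 246 = 2^1·123; with 1739 mod 8 = 3, (2/1739) = -1; sign now +1; continue with (123/1739)
flip (123/1739) -> (1739/123): both odd, 123 mod 4 = 3, 1739 mod 4 = 3, so the flip contributes -1; sign now -1
(1739/123): 1739 mod 123 = 17, so (1739/123) = (17/123)
flip (17/123) -> (123/17): both odd, 17 mod 4 = 1, 123 mod 4 = 3, so the flip contributes +1; sign now -1
(123/17): 123 mod 17 = 4, so (123/17) = (4/17)
factor out 2^2: 4 = 2^2·1; with 17 mod 8 = 1, (2/17) = +1; sign now -1; continue with (1/17)
reached (1/17) = 1, so the symbol is -1

-1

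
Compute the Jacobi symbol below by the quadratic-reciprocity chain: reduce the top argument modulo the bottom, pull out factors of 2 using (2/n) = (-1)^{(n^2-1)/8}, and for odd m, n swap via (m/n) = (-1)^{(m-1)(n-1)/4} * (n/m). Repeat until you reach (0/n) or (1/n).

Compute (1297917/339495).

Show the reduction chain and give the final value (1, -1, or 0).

0

(1297917/339495): 1297917 mod 339495 = 279432, so (1297917/339495) = (279432/339495)
factor out 2^3: 279432 = 2^3·34929; with 339495 mod 8 = 7, (2/339495) = +1; sign now +1; continue with (34929/339495)
flip (34929/339495) -> (339495/34929): both odd, 34929 mod 4 = 1, 339495 mod 4 = 3, so the flip contributes +1; sign now +1
(339495/34929): 339495 mod 34929 = 25134, so (339495/34929) = (25134/34929)
factor out 2^1: 25134 = 2^1·12567; with 34929 mod 8 = 1, (2/34929) = +1; sign now +1; continue with (12567/34929)
flip (12567/34929) -> (34929/12567): both odd, 12567 mod 4 = 3, 34929 mod 4 = 1, so the flip contributes +1; sign now +1
(34929/12567): 34929 mod 12567 = 9795, so (34929/12567) = (9795/12567)
flip (9795/12567) -> (12567/9795): both odd, 9795 mod 4 = 3, 12567 mod 4 = 3, so the flip contributes -1; sign now -1
(12567/9795): 12567 mod 9795 = 2772, so (12567/9795) = (2772/9795)
factor out 2^2: 2772 = 2^2·693; with 9795 mod 8 = 3, (2/9795) = -1; sign now -1; continue with (693/9795)
flip (693/9795) -> (9795/693): both odd, 693 mod 4 = 1, 9795 mod 4 = 3, so the flip contributes +1; sign now -1
(9795/693): 9795 mod 693 = 93, so (9795/693) = (93/693)
flip (93/693) -> (693/93): both odd, 93 mod 4 = 1, 693 mod 4 = 1, so the flip contributes +1; sign now -1
(693/93): 693 mod 93 = 42, so (693/93) = (42/93)
factor out 2^1: 42 = 2^1·21; with 93 mod 8 = 5, (2/93) = -1; sign now +1; continue with (21/93)
flip (21/93) -> (93/21): both odd, 21 mod 4 = 1, 93 mod 4 = 1, so the flip contributes +1; sign now +1
(93/21): 93 mod 21 = 9, so (93/21) = (9/21)
flip (9/21) -> (21/9): both odd, 9 mod 4 = 1, 21 mod 4 = 1, so the flip contributes +1; sign now +1
(21/9): 21 mod 9 = 3, so (21/9) = (3/9)
flip (3/9) -> (9/3): both odd, 3 mod 4 = 3, 9 mod 4 = 1, so the flip contributes +1; sign now +1
(9/3): 9 mod 3 = 0, so (9/3) = (0/3)
reached (0/3); gcd(a, n) > 1, so (0/3) = 0 and the symbol is 0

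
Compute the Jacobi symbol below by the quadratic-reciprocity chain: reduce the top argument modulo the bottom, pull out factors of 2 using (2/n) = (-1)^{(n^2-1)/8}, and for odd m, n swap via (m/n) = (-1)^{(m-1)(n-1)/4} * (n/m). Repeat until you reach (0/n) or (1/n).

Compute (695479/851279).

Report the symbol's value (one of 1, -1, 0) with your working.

-1

flip (695479/851279) -> (851279/695479): both odd, 695479 mod 4 = 3, 851279 mod 4 = 3, so the flip contributes -1; sign now -1
(851279/695479): 851279 mod 695479 = 155800, so (851279/695479) = (155800/695479)
factor out 2^3: 155800 = 2^3·19475; with 695479 mod 8 = 7, (2/695479) = +1; sign now -1; continue with (19475/695479)
flip (19475/695479) -> (695479/19475): both odd, 19475 mod 4 = 3, 695479 mod 4 = 3, so the flip contributes -1; sign now +1
(695479/19475): 695479 mod 19475 = 13854, so (695479/19475) = (13854/19475)
factor out 2^1: 13854 = 2^1·6927; with 19475 mod 8 = 3, (2/19475) = -1; sign now -1; continue with (6927/19475)
flip (6927/19475) -> (19475/6927): both odd, 6927 mod 4 = 3, 19475 mod 4 = 3, so the flip contributes -1; sign now +1
(19475/6927): 19475 mod 6927 = 5621, so (19475/6927) = (5621/6927)
flip (5621/6927) -> (6927/5621): both odd, 5621 mod 4 = 1, 6927 mod 4 = 3, so the flip contributes +1; sign now +1
(6927/5621): 6927 mod 5621 = 1306, so (6927/5621) = (1306/5621)
factor out 2^1: 1306 = 2^1·653; with 5621 mod 8 = 5, (2/5621) = -1; sign now -1; continue with (653/5621)
flip (653/5621) -> (5621/653): both odd, 653 mod 4 = 1, 5621 mod 4 = 1, so the flip contributes +1; sign now -1
(5621/653): 5621 mod 653 = 397, so (5621/653) = (397/653)
flip (397/653) -> (653/397): both odd, 397 mod 4 = 1, 653 mod 4 = 1, so the flip contributes +1; sign now -1
(653/397): 653 mod 397 = 256, so (653/397) = (256/397)
factor out 2^8: 256 = 2^8·1; with 397 mod 8 = 5, (2/397) = -1; sign now -1; continue with (1/397)
reached (1/397) = 1, so the symbol is -1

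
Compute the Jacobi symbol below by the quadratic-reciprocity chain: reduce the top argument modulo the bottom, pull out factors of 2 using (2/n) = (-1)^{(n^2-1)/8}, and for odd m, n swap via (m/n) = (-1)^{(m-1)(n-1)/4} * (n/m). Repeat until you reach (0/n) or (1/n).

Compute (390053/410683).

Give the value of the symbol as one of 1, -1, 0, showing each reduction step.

1

reciprocity: (390053/410683) = +1·(410683/390053) since 390053 mod 4 = 1, 410683 mod 4 = 3; sign now +1
(410683/390053) = (20630/390053)   [reduce mod 390053]
20630 = 2^1·10315; (2/390053) = -1 since 390053 mod 8 = 5, so (20630/390053) = (-1)^1·(10315/390053); sign now -1
reciprocity: (10315/390053) = +1·(390053/10315) since 10315 mod 4 = 3, 390053 mod 4 = 1; sign now -1
(390053/10315) = (8398/10315)   [reduce mod 10315]
8398 = 2^1·4199; (2/10315) = -1 since 10315 mod 8 = 3, so (8398/10315) = (-1)^1·(4199/10315); sign now +1
reciprocity: (4199/10315) = -1·(10315/4199) since 4199 mod 4 = 3, 10315 mod 4 = 3; sign now -1
(10315/4199) = (1917/4199)   [reduce mod 4199]
reciprocity: (1917/4199) = +1·(4199/1917) since 1917 mod 4 = 1, 4199 mod 4 = 3; sign now -1
(4199/1917) = (365/1917)   [reduce mod 1917]
reciprocity: (365/1917) = +1·(1917/365) since 365 mod 4 = 1, 1917 mod 4 = 1; sign now -1
(1917/365) = (92/365)   [reduce mod 365]
92 = 2^2·23; (2/365) = -1 since 365 mod 8 = 5, so (92/365) = (-1)^2·(23/365); sign now -1
reciprocity: (23/365) = +1·(365/23) since 23 mod 4 = 3, 365 mod 4 = 1; sign now -1
(365/23) = (20/23)   [reduce mod 23]
20 = 2^2·5; (2/23) = +1 since 23 mod 8 = 7, so (20/23) = (+1)^2·(5/23); sign now -1
reciprocity: (5/23) = +1·(23/5) since 5 mod 4 = 1, 23 mod 4 = 3; sign now -1
(23/5) = (3/5)   [reduce mod 5]
reciprocity: (3/5) = +1·(5/3) since 3 mod 4 = 3, 5 mod 4 = 1; sign now -1
(5/3) = (2/3)   [reduce mod 3]
2 = 2^1·1; (2/3) = -1 since 3 mod 8 = 3, so (2/3) = (-1)^1·(1/3); sign now +1
(1/3) = 1; final value = sign = +1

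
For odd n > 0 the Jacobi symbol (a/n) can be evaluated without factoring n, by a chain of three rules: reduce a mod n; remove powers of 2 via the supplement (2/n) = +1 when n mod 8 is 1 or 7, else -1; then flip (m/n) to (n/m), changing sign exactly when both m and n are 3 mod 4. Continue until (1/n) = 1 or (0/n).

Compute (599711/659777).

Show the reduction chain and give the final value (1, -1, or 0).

-1

reciprocity: (599711/659777) = +1·(659777/599711) since 599711 mod 4 = 3, 659777 mod 4 = 1; sign now +1
(659777/599711) = (60066/599711)   [reduce mod 599711]
60066 = 2^1·30033; (2/599711) = +1 since 599711 mod 8 = 7, so (60066/599711) = (+1)^1·(30033/599711); sign now +1
reciprocity: (30033/599711) = +1·(599711/30033) since 30033 mod 4 = 1, 599711 mod 4 = 3; sign now +1
(599711/30033) = (29084/30033)   [reduce mod 30033]
29084 = 2^2·7271; (2/30033) = +1 since 30033 mod 8 = 1, so (29084/30033) = (+1)^2·(7271/30033); sign now +1
reciprocity: (7271/30033) = +1·(30033/7271) since 7271 mod 4 = 3, 30033 mod 4 = 1; sign now +1
(30033/7271) = (949/7271)   [reduce mod 7271]
reciprocity: (949/7271) = +1·(7271/949) since 949 mod 4 = 1, 7271 mod 4 = 3; sign now +1
(7271/949) = (628/949)   [reduce mod 949]
628 = 2^2·157; (2/949) = -1 since 949 mod 8 = 5, so (628/949) = (-1)^2·(157/949); sign now +1
reciprocity: (157/949) = +1·(949/157) since 157 mod 4 = 1, 949 mod 4 = 1; sign now +1
(949/157) = (7/157)   [reduce mod 157]
reciprocity: (7/157) = +1·(157/7) since 7 mod 4 = 3, 157 mod 4 = 1; sign now +1
(157/7) = (3/7)   [reduce mod 7]
reciprocity: (3/7) = -1·(7/3) since 3 mod 4 = 3, 7 mod 4 = 3; sign now -1
(7/3) = (1/3)   [reduce mod 3]
(1/3) = 1; final value = sign = -1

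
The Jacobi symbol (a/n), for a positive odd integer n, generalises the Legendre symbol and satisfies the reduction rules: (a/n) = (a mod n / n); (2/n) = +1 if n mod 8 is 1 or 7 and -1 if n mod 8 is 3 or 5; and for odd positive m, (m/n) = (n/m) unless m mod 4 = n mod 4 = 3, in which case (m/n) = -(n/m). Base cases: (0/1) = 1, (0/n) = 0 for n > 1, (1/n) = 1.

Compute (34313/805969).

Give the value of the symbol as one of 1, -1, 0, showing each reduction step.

flip (34313/805969) -> (805969/34313): both odd, 34313 mod 4 = 1, 805969 mod 4 = 1, so the flip contributes +1; sign now +1
(805969/34313): 805969 mod 34313 = 16770, so (805969/34313) = (16770/34313)
factor out 2^1: 16770 = 2^1·8385; with 34313 mod 8 = 1, (2/34313) = +1; sign now +1; continue with (8385/34313)
flip (8385/34313) -> (34313/8385): both odd, 8385 mod 4 = 1, 34313 mod 4 = 1, so the flip contributes +1; sign now +1
(34313/8385): 34313 mod 8385 = 773, so (34313/8385) = (773/8385)
flip (773/8385) -> (8385/773): both odd, 773 mod 4 = 1, 8385 mod 4 = 1, so the flip contributes +1; sign now +1
(8385/773): 8385 mod 773 = 655, so (8385/773) = (655/773)
flip (655/773) -> (773/655): both odd, 655 mod 4 = 3, 773 mod 4 = 1, so the flip contributes +1; sign now +1
(773/655): 773 mod 655 = 118, so (773/655) = (118/655)
factor out 2^1: 118 = 2^1·59; with 655 mod 8 = 7, (2/655) = +1; sign now +1; continue with (59/655)
flip (59/655) -> (655/59): both odd, 59 mod 4 = 3, 655 mod 4 = 3, so the flip contributes -1; sign now -1
(655/59): 655 mod 59 = 6, so (655/59) = (6/59)
factor out 2^1: 6 = 2^1·3; with 59 mod 8 = 3, (2/59) = -1; sign now +1; continue with (3/59)
flip (3/59) -> (59/3): both odd, 3 mod 4 = 3, 59 mod 4 = 3, so the flip contributes -1; sign now -1
(59/3): 59 mod 3 = 2, so (59/3) = (2/3)
factor out 2^1: 2 = 2^1·1; with 3 mod 8 = 3, (2/3) = -1; sign now +1; continue with (1/3)
reached (1/3) = 1, so the symbol is +1

1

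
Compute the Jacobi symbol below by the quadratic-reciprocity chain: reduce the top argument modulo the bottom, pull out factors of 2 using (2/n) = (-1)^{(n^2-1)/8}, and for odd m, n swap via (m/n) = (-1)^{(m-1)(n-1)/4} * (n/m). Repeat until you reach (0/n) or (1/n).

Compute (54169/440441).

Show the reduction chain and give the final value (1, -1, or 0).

flip (54169/440441) -> (440441/54169): both odd, 54169 mod 4 = 1, 440441 mod 4 = 1, so the flip contributes +1; sign now +1
(440441/54169): 440441 mod 54169 = 7089, so (440441/54169) = (7089/54169)
flip (7089/54169) -> (54169/7089): both odd, 7089 mod 4 = 1, 54169 mod 4 = 1, so the flip contributes +1; sign now +1
(54169/7089): 54169 mod 7089 = 4546, so (54169/7089) = (4546/7089)
factor out 2^1: 4546 = 2^1·2273; with 7089 mod 8 = 1, (2/7089) = +1; sign now +1; continue with (2273/7089)
flip (2273/7089) -> (7089/2273): both odd, 2273 mod 4 = 1, 7089 mod 4 = 1, so the flip contributes +1; sign now +1
(7089/2273): 7089 mod 2273 = 270, so (7089/2273) = (270/2273)
factor out 2^1: 270 = 2^1·135; with 2273 mod 8 = 1, (2/2273) = +1; sign now +1; continue with (135/2273)
flip (135/2273) -> (2273/135): both odd, 135 mod 4 = 3, 2273 mod 4 = 1, so the flip contributes +1; sign now +1
(2273/135): 2273 mod 135 = 113, so (2273/135) = (113/135)
flip (113/135) -> (135/113): both odd, 113 mod 4 = 1, 135 mod 4 = 3, so the flip contributes +1; sign now +1
(135/113): 135 mod 113 = 22, so (135/113) = (22/113)
factor out 2^1: 22 = 2^1·11; with 113 mod 8 = 1, (2/113) = +1; sign now +1; continue with (11/113)
flip (11/113) -> (113/11): both odd, 11 mod 4 = 3, 113 mod 4 = 1, so the flip contributes +1; sign now +1
(113/11): 113 mod 11 = 3, so (113/11) = (3/11)
flip (3/11) -> (11/3): both odd, 3 mod 4 = 3, 11 mod 4 = 3, so the flip contributes -1; sign now -1
(11/3): 11 mod 3 = 2, so (11/3) = (2/3)
factor out 2^1: 2 = 2^1·1; with 3 mod 8 = 3, (2/3) = -1; sign now +1; continue with (1/3)
reached (1/3) = 1, so the symbol is +1

1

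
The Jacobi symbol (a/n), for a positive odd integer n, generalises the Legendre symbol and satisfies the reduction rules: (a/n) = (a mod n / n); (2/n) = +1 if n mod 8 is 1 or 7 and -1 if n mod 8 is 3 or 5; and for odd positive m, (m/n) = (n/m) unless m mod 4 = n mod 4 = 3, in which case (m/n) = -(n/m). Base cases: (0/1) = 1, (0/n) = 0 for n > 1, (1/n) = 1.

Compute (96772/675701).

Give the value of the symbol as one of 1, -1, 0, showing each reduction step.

0

factor out 2^2: 96772 = 2^2·24193; with 675701 mod 8 = 5, (2/675701) = -1; sign now +1; continue with (24193/675701)
flip (24193/675701) -> (675701/24193): both odd, 24193 mod 4 = 1, 675701 mod 4 = 1, so the flip contributes +1; sign now +1
(675701/24193): 675701 mod 24193 = 22490, so (675701/24193) = (22490/24193)
factor out 2^1: 22490 = 2^1·11245; with 24193 mod 8 = 1, (2/24193) = +1; sign now +1; continue with (11245/24193)
flip (11245/24193) -> (24193/11245): both odd, 11245 mod 4 = 1, 24193 mod 4 = 1, so the flip contributes +1; sign now +1
(24193/11245): 24193 mod 11245 = 1703, so (24193/11245) = (1703/11245)
flip (1703/11245) -> (11245/1703): both odd, 1703 mod 4 = 3, 11245 mod 4 = 1, so the flip contributes +1; sign now +1
(11245/1703): 11245 mod 1703 = 1027, so (11245/1703) = (1027/1703)
flip (1027/1703) -> (1703/1027): both odd, 1027 mod 4 = 3, 1703 mod 4 = 3, so the flip contributes -1; sign now -1
(1703/1027): 1703 mod 1027 = 676, so (1703/1027) = (676/1027)
factor out 2^2: 676 = 2^2·169; with 1027 mod 8 = 3, (2/1027) = -1; sign now -1; continue with (169/1027)
flip (169/1027) -> (1027/169): both odd, 169 mod 4 = 1, 1027 mod 4 = 3, so the flip contributes +1; sign now -1
(1027/169): 1027 mod 169 = 13, so (1027/169) = (13/169)
flip (13/169) -> (169/13): both odd, 13 mod 4 = 1, 169 mod 4 = 1, so the flip contributes +1; sign now -1
(169/13): 169 mod 13 = 0, so (169/13) = (0/13)
reached (0/13); gcd(a, n) > 1, so (0/13) = 0 and the symbol is 0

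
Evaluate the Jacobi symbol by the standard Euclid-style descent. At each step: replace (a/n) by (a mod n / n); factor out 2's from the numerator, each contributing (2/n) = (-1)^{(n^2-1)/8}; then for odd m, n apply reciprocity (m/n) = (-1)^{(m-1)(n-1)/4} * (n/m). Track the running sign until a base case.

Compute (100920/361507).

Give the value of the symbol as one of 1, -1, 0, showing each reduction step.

-1

factor out 2^3: 100920 = 2^3·12615; with 361507 mod 8 = 3, (2/361507) = -1; sign now -1; continue with (12615/361507)
flip (12615/361507) -> (361507/12615): both odd, 12615 mod 4 = 3, 361507 mod 4 = 3, so the flip contributes -1; sign now +1
(361507/12615): 361507 mod 12615 = 8287, so (361507/12615) = (8287/12615)
flip (8287/12615) -> (12615/8287): both odd, 8287 mod 4 = 3, 12615 mod 4 = 3, so the flip contributes -1; sign now -1
(12615/8287): 12615 mod 8287 = 4328, so (12615/8287) = (4328/8287)
factor out 2^3: 4328 = 2^3·541; with 8287 mod 8 = 7, (2/8287) = +1; sign now -1; continue with (541/8287)
flip (541/8287) -> (8287/541): both odd, 541 mod 4 = 1, 8287 mod 4 = 3, so the flip contributes +1; sign now -1
(8287/541): 8287 mod 541 = 172, so (8287/541) = (172/541)
factor out 2^2: 172 = 2^2·43; with 541 mod 8 = 5, (2/541) = -1; sign now -1; continue with (43/541)
flip (43/541) -> (541/43): both odd, 43 mod 4 = 3, 541 mod 4 = 1, so the flip contributes +1; sign now -1
(541/43): 541 mod 43 = 25, so (541/43) = (25/43)
flip (25/43) -> (43/25): both odd, 25 mod 4 = 1, 43 mod 4 = 3, so the flip contributes +1; sign now -1
(43/25): 43 mod 25 = 18, so (43/25) = (18/25)
factor out 2^1: 18 = 2^1·9; with 25 mod 8 = 1, (2/25) = +1; sign now -1; continue with (9/25)
flip (9/25) -> (25/9): both odd, 9 mod 4 = 1, 25 mod 4 = 1, so the flip contributes +1; sign now -1
(25/9): 25 mod 9 = 7, so (25/9) = (7/9)
flip (7/9) -> (9/7): both odd, 7 mod 4 = 3, 9 mod 4 = 1, so the flip contributes +1; sign now -1
(9/7): 9 mod 7 = 2, so (9/7) = (2/7)
factor out 2^1: 2 = 2^1·1; with 7 mod 8 = 7, (2/7) = +1; sign now -1; continue with (1/7)
reached (1/7) = 1, so the symbol is -1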